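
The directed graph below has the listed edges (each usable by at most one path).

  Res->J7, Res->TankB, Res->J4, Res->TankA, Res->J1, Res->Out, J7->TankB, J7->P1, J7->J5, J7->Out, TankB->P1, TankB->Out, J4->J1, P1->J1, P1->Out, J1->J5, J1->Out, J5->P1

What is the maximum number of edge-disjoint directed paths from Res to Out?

Assign every edge capacity 1; by Menger, the answer equals the max flow.
Path Res→Out (+1); total 1.
Path Res→J7→Out (+1); total 2.
Path Res→TankB→Out (+1); total 3.
Path Res→J1→Out (+1); total 4.
Path Res→J4→J1→J5→P1→Out (+1); total 5.
No residual Res→Out path; max flow = 5.
Certifying cut of size 5: {Res→J1, Res→J4, Res→J7, Res→Out, Res→TankB}.

5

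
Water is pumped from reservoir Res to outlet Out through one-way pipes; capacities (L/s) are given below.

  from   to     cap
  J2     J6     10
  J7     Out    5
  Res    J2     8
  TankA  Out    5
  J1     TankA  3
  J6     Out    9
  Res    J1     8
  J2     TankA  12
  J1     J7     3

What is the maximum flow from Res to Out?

Augment Res→J2→TankA→Out: bottleneck 5, flow now 5.
Augment Res→J2→J6→Out: bottleneck 3, flow now 8.
Augment Res→J1→J7→Out: bottleneck 3, flow now 11.
Augment Res→J1→TankA→J2→J6→Out: bottleneck 3, flow now 14. (uses reverse residual edge)
No augmenting path remains; maximum flow = 14.
In the residual graph, reachable from Res: {Res, J1}.
Min-cut edges: Res→J2 (8), J1→TankA (3), J1→J7 (3); capacity 8 + 3 + 3 = 14.
This cut is saturated, so no flow can exceed 14.

14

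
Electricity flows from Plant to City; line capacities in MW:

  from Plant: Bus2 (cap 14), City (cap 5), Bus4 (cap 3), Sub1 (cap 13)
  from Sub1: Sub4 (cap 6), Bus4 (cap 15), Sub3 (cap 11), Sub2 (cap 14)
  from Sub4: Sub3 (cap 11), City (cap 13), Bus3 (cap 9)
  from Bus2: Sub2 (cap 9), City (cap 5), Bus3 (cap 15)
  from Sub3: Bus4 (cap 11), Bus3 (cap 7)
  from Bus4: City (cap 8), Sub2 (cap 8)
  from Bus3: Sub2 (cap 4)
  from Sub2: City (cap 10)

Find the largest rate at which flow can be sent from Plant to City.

34

Augment Plant→City: bottleneck 5, flow now 5.
Augment Plant→Bus2→City: bottleneck 5, flow now 10.
Augment Plant→Bus4→City: bottleneck 3, flow now 13.
Augment Plant→Sub1→Sub4→City: bottleneck 6, flow now 19.
Augment Plant→Sub1→Bus4→City: bottleneck 5, flow now 24.
Augment Plant→Sub1→Sub2→City: bottleneck 2, flow now 26.
Augment Plant→Bus2→Sub2→City: bottleneck 8, flow now 34.
No augmenting path remains; maximum flow = 34.
In the residual graph, reachable from Plant: {Plant, Sub1, Bus2, Sub3, Bus4, Bus3, Sub2}.
Min-cut edges: Plant→City (5), Sub1→Sub4 (6), Bus2→City (5), Bus4→City (8), Sub2→City (10); capacity 5 + 6 + 5 + 8 + 10 = 34.
This cut is saturated, so no flow can exceed 34.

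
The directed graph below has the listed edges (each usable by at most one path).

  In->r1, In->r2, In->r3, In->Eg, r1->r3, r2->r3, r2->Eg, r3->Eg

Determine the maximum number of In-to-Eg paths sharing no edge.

3

Assign every edge capacity 1; by Menger, the answer equals the max flow.
Path In→Eg (+1); total 1.
Path In→r2→Eg (+1); total 2.
Path In→r3→Eg (+1); total 3.
No residual In→Eg path; max flow = 3.
Certifying cut of size 3: {In→Eg, In→r2, r3→Eg}.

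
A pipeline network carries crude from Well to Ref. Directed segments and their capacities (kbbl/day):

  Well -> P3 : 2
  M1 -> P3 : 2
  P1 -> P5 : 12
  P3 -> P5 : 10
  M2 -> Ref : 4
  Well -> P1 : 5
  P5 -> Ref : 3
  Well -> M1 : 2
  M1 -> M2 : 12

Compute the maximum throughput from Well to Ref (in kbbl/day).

Augment Well→P3→P5→Ref: bottleneck 2, flow now 2.
Augment Well→P1→P5→Ref: bottleneck 1, flow now 3.
Augment Well→M1→M2→Ref: bottleneck 2, flow now 5.
No augmenting path remains; maximum flow = 5.
In the residual graph, reachable from Well: {Well, P3, P1, P5}.
Min-cut edges: Well→M1 (2), P5→Ref (3); capacity 2 + 3 = 5.
This cut is saturated, so no flow can exceed 5.

5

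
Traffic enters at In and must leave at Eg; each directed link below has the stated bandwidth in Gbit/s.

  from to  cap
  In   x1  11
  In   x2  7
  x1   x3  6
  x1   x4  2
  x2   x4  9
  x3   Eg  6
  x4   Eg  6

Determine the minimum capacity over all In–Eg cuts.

Augment In→x1→x3→Eg: bottleneck 6, flow now 6.
Augment In→x1→x4→Eg: bottleneck 2, flow now 8.
Augment In→x2→x4→Eg: bottleneck 4, flow now 12.
No augmenting path remains; maximum flow = 12.
By max-flow min-cut, the minimum cut capacity equals the max flow.
In the residual graph, reachable from In: {In, x1, x2, x4}.
Min-cut edges: x1→x3 (6), x4→Eg (6); capacity 6 + 6 = 12.

12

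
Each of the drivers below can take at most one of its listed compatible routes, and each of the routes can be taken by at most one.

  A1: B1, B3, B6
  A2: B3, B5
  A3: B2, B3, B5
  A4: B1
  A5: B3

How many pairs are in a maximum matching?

5

Unit-capacity flow: source→left, listed edges, right→sink; max matching = max flow.
Augmenting path A1→B1 (+1); matched 1.
Augmenting path A2→B3 (+1); matched 2.
Augmenting path A3→B2 (+1); matched 3.
Augmenting path A4→B1→A1→B6 (+1); matched 4.
Augmenting path A5→B3→A2→B5 (+1); matched 5.
No augmenting path remains; maximum matching = 5.
König certificate: {A1, A2, A3, A4, A5} is a vertex cover of size 5 (every listed pair touches it), so no matching can be larger.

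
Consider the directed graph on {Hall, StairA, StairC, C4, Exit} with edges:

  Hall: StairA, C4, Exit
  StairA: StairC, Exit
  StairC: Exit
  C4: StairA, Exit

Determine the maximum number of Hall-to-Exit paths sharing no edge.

3

Assign every edge capacity 1; by Menger, the answer equals the max flow.
Path Hall→Exit (+1); total 1.
Path Hall→StairA→Exit (+1); total 2.
Path Hall→C4→Exit (+1); total 3.
No residual Hall→Exit path; max flow = 3.
Certifying cut of size 3: {Hall→C4, Hall→Exit, Hall→StairA}.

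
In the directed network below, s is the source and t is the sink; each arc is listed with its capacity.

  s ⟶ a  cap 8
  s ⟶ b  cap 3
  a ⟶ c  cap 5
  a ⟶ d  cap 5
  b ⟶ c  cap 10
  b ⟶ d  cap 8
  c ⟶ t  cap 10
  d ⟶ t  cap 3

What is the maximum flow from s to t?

Augment s→a→c→t: bottleneck 5, flow now 5.
Augment s→a→d→t: bottleneck 3, flow now 8.
Augment s→b→c→t: bottleneck 3, flow now 11.
No augmenting path remains; maximum flow = 11.
In the residual graph, reachable from s: {s}.
Min-cut edges: s→a (8), s→b (3); capacity 8 + 3 = 11.
This cut is saturated, so no flow can exceed 11.

11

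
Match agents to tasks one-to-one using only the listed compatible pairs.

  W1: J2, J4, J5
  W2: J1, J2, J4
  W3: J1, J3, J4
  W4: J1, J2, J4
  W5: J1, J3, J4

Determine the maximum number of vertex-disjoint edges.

5

Unit-capacity flow: source→left, listed edges, right→sink; max matching = max flow.
Augmenting path W1→J2 (+1); matched 1.
Augmenting path W2→J1 (+1); matched 2.
Augmenting path W3→J3 (+1); matched 3.
Augmenting path W4→J4 (+1); matched 4.
Augmenting path W5→J1→W2→J2→W1→J5 (+1); matched 5.
No augmenting path remains; maximum matching = 5.
König certificate: {W1, W2, W3, W4, W5} is a vertex cover of size 5 (every listed pair touches it), so no matching can be larger.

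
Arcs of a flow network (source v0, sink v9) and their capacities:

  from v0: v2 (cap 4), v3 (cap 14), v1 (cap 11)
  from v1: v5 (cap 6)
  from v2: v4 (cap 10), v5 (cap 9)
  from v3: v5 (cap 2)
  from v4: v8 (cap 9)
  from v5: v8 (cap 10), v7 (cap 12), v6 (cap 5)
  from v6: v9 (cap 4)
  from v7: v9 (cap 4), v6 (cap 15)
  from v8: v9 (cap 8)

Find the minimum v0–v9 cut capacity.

12

Augment v0→v1→v5→v6→v9: bottleneck 4, flow now 4.
Augment v0→v1→v5→v7→v9: bottleneck 2, flow now 6.
Augment v0→v2→v4→v8→v9: bottleneck 4, flow now 10.
Augment v0→v3→v5→v7→v9: bottleneck 2, flow now 12.
No augmenting path remains; maximum flow = 12.
By max-flow min-cut, the minimum cut capacity equals the max flow.
In the residual graph, reachable from v0: {v0, v1, v3}.
Min-cut edges: v0→v2 (4), v1→v5 (6), v3→v5 (2); capacity 4 + 6 + 2 = 12.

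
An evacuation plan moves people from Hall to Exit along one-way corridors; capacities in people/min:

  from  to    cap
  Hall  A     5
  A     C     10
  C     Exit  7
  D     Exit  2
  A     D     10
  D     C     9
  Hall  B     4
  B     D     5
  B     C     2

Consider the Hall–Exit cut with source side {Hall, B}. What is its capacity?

Edges leaving {Hall, B}: Hall→A (5), B→C (2), B→D (5).
Cut capacity = 5 + 2 + 5 = 12.

12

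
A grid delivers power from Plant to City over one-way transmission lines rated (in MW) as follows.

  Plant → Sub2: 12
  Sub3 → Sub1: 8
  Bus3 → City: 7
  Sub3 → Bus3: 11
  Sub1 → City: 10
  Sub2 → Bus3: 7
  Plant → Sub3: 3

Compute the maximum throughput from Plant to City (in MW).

10

Augment Plant→Sub3→Bus3→City: bottleneck 3, flow now 3.
Augment Plant→Sub2→Bus3→City: bottleneck 4, flow now 7.
Augment Plant→Sub2→Bus3→Sub3→Sub1→City: bottleneck 3, flow now 10. (uses reverse residual edge)
No augmenting path remains; maximum flow = 10.
In the residual graph, reachable from Plant: {Plant, Sub2}.
Min-cut edges: Plant→Sub3 (3), Sub2→Bus3 (7); capacity 3 + 7 = 10.
This cut is saturated, so no flow can exceed 10.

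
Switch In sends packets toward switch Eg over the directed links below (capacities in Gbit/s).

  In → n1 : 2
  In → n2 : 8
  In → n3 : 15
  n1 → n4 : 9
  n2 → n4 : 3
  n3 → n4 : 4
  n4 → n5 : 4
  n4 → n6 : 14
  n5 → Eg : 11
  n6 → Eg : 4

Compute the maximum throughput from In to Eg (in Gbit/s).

Augment In→n1→n4→n5→Eg: bottleneck 2, flow now 2.
Augment In→n2→n4→n5→Eg: bottleneck 2, flow now 4.
Augment In→n2→n4→n6→Eg: bottleneck 1, flow now 5.
Augment In→n3→n4→n6→Eg: bottleneck 3, flow now 8.
No augmenting path remains; maximum flow = 8.
In the residual graph, reachable from In: {In, n1, n2, n3, n4, n6}.
Min-cut edges: n4→n5 (4), n6→Eg (4); capacity 4 + 4 = 8.
This cut is saturated, so no flow can exceed 8.

8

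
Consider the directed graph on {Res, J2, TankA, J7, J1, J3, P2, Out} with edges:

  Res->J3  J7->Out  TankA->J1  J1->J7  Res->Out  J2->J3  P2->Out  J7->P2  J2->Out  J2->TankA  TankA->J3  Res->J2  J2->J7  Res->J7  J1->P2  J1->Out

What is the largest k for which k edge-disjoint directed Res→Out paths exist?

Assign every edge capacity 1; by Menger, the answer equals the max flow.
Path Res→Out (+1); total 1.
Path Res→J2→Out (+1); total 2.
Path Res→J7→Out (+1); total 3.
No residual Res→Out path; max flow = 3.
Certifying cut of size 3: {Res→J2, Res→J7, Res→Out}.

3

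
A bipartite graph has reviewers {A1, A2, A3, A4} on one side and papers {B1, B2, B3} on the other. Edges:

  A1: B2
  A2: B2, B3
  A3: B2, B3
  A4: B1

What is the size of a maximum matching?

Unit-capacity flow: source→left, listed edges, right→sink; max matching = max flow.
Augmenting path A1→B2 (+1); matched 1.
Augmenting path A2→B3 (+1); matched 2.
Augmenting path A4→B1 (+1); matched 3.
No augmenting path remains; maximum matching = 3.
König certificate: {A4, B2, B3} is a vertex cover of size 3 (every listed pair touches it), so no matching can be larger.

3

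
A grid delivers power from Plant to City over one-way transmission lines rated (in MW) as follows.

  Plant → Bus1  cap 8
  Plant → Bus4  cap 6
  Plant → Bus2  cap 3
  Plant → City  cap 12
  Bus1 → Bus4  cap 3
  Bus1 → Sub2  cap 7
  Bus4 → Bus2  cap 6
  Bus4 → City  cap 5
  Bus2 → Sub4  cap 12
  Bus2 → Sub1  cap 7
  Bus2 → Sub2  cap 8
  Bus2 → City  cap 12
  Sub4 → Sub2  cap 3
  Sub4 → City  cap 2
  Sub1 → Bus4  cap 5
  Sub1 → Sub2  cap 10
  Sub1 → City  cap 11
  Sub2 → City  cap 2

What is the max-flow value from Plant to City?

Augment Plant→City: bottleneck 12, flow now 12.
Augment Plant→Bus4→City: bottleneck 5, flow now 17.
Augment Plant→Bus2→City: bottleneck 3, flow now 20.
Augment Plant→Bus1→Sub2→City: bottleneck 2, flow now 22.
Augment Plant→Bus4→Bus2→City: bottleneck 1, flow now 23.
Augment Plant→Bus1→Bus4→Bus2→City: bottleneck 3, flow now 26.
No augmenting path remains; maximum flow = 26.
In the residual graph, reachable from Plant: {Plant, Bus1, Sub2}.
Min-cut edges: Plant→Bus4 (6), Plant→Bus2 (3), Plant→City (12), Bus1→Bus4 (3), Sub2→City (2); capacity 6 + 3 + 12 + 3 + 2 = 26.
This cut is saturated, so no flow can exceed 26.

26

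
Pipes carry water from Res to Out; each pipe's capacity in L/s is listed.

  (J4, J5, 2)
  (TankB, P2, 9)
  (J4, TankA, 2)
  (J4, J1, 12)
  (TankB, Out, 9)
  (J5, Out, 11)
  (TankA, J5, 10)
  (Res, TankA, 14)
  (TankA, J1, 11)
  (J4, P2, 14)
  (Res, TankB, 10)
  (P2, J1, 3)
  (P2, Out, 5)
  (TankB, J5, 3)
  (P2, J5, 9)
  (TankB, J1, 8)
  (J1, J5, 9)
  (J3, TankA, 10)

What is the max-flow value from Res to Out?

Augment Res→TankB→Out: bottleneck 9, flow now 9.
Augment Res→TankB→P2→Out: bottleneck 1, flow now 10.
Augment Res→TankA→J5→Out: bottleneck 10, flow now 20.
Augment Res→TankA→J1→J5→Out: bottleneck 1, flow now 21.
No augmenting path remains; maximum flow = 21.
In the residual graph, reachable from Res: {Res, TankA, J1, J5}.
Min-cut edges: Res→TankB (10), J5→Out (11); capacity 10 + 11 = 21.
This cut is saturated, so no flow can exceed 21.

21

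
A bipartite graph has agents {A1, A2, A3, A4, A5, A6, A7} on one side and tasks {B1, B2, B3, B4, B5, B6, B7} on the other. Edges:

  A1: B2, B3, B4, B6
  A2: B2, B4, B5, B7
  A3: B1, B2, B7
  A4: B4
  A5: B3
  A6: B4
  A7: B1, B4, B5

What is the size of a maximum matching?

Unit-capacity flow: source→left, listed edges, right→sink; max matching = max flow.
Augmenting path A1→B2 (+1); matched 1.
Augmenting path A2→B4 (+1); matched 2.
Augmenting path A3→B1 (+1); matched 3.
Augmenting path A5→B3 (+1); matched 4.
Augmenting path A7→B5 (+1); matched 5.
Augmenting path A4→B4→A2→B7 (+1); matched 6.
No augmenting path remains; maximum matching = 6.
König certificate: {A1, A2, A3, A5, A7, B4} is a vertex cover of size 6 (every listed pair touches it), so no matching can be larger.

6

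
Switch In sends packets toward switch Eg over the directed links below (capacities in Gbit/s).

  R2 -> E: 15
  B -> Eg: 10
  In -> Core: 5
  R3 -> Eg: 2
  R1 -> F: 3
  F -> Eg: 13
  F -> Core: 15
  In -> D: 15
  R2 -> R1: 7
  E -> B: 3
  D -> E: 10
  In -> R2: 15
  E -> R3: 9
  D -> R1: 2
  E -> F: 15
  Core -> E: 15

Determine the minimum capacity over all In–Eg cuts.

Augment In→D→E→R3→Eg: bottleneck 2, flow now 2.
Augment In→D→E→F→Eg: bottleneck 8, flow now 10.
Augment In→D→R1→F→Eg: bottleneck 2, flow now 12.
Augment In→Core→E→F→Eg: bottleneck 3, flow now 15.
Augment In→Core→E→B→Eg: bottleneck 2, flow now 17.
Augment In→R2→E→B→Eg: bottleneck 1, flow now 18.
No augmenting path remains; maximum flow = 18.
By max-flow min-cut, the minimum cut capacity equals the max flow.
In the residual graph, reachable from In: {In, D, Core, R2, E, R1, R3, F}.
Min-cut edges: E→B (3), R3→Eg (2), F→Eg (13); capacity 3 + 2 + 13 = 18.

18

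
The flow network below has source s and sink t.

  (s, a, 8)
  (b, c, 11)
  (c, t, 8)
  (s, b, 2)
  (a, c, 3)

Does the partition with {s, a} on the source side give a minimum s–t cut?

Yes — it is a minimum cut (capacity 5).

Given cut capacity: 2 + 3 = 5.
Augment s→a→c→t: bottleneck 3, flow now 3.
Augment s→b→c→t: bottleneck 2, flow now 5.
No augmenting path remains; maximum flow = 5.
Cut capacity 5 equals the max flow, so it is a minimum cut.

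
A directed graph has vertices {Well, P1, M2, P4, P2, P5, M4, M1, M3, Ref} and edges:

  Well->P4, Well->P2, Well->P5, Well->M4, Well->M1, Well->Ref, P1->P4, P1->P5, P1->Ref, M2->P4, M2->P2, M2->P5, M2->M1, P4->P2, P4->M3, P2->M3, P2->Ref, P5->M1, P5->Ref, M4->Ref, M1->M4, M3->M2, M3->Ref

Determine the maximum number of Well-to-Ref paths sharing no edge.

5

Assign every edge capacity 1; by Menger, the answer equals the max flow.
Path Well→Ref (+1); total 1.
Path Well→P2→Ref (+1); total 2.
Path Well→P5→Ref (+1); total 3.
Path Well→M4→Ref (+1); total 4.
Path Well→P4→M3→Ref (+1); total 5.
No residual Well→Ref path; max flow = 5.
Certifying cut of size 5: {M4→Ref, Well→P2, Well→P4, Well→P5, Well→Ref}.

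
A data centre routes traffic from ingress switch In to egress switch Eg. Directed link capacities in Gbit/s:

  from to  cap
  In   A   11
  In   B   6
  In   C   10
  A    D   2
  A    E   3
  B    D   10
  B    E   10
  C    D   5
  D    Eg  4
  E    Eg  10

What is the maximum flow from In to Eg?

13

Augment In→A→D→Eg: bottleneck 2, flow now 2.
Augment In→A→E→Eg: bottleneck 3, flow now 5.
Augment In→B→D→Eg: bottleneck 2, flow now 7.
Augment In→B→E→Eg: bottleneck 4, flow now 11.
Augment In→C→D→B→E→Eg: bottleneck 2, flow now 13. (uses reverse residual edge)
No augmenting path remains; maximum flow = 13.
In the residual graph, reachable from In: {In, A, C, D}.
Min-cut edges: In→B (6), A→E (3), D→Eg (4); capacity 6 + 3 + 4 = 13.
This cut is saturated, so no flow can exceed 13.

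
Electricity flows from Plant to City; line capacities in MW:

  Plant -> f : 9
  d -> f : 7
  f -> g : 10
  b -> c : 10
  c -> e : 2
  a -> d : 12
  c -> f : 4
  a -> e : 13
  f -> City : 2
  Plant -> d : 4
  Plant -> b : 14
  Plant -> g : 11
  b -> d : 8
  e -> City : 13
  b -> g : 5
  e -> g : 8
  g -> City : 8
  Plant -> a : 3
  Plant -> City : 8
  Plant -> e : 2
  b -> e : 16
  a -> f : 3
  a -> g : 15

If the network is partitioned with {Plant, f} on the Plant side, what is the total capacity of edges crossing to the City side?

54

Edges leaving {Plant, f}: Plant→a (3), Plant→b (14), Plant→d (4), Plant→e (2), Plant→g (11), Plant→City (8), f→g (10), f→City (2).
Cut capacity = 3 + 14 + 4 + 2 + 11 + 8 + 10 + 2 = 54.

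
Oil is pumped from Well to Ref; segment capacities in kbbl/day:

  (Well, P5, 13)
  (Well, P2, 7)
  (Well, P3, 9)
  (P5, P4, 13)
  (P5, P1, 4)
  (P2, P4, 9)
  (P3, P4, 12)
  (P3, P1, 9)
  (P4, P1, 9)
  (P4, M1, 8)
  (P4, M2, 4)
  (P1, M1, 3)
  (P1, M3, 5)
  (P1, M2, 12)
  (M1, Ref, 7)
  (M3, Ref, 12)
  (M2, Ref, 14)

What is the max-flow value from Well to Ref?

26

Augment Well→P5→P4→M1→Ref: bottleneck 7, flow now 7.
Augment Well→P5→P4→M2→Ref: bottleneck 4, flow now 11.
Augment Well→P5→P1→M3→Ref: bottleneck 2, flow now 13.
Augment Well→P3→P1→M3→Ref: bottleneck 3, flow now 16.
Augment Well→P3→P1→M2→Ref: bottleneck 6, flow now 22.
Augment Well→P2→P4→P1→M2→Ref: bottleneck 4, flow now 26.
No augmenting path remains; maximum flow = 26.
In the residual graph, reachable from Well: {Well, P5, P2, P3, P4, P1, M1, M2}.
Min-cut edges: P1→M3 (5), M1→Ref (7), M2→Ref (14); capacity 5 + 7 + 14 = 26.
This cut is saturated, so no flow can exceed 26.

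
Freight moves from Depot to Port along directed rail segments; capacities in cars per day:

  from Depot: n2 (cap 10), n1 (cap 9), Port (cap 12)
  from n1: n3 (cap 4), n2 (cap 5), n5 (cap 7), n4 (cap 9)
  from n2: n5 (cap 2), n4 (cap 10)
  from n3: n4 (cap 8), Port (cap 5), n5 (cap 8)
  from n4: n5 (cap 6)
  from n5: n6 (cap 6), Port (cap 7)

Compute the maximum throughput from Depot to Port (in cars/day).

23

Augment Depot→Port: bottleneck 12, flow now 12.
Augment Depot→n1→n3→Port: bottleneck 4, flow now 16.
Augment Depot→n1→n5→Port: bottleneck 5, flow now 21.
Augment Depot→n2→n5→Port: bottleneck 2, flow now 23.
No augmenting path remains; maximum flow = 23.
In the residual graph, reachable from Depot: {Depot, n1, n2, n4, n5, n6}.
Min-cut edges: Depot→Port (12), n1→n3 (4), n5→Port (7); capacity 12 + 4 + 7 = 23.
This cut is saturated, so no flow can exceed 23.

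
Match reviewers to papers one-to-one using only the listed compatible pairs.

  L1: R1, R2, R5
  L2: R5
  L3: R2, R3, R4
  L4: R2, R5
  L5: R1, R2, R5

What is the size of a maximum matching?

4

Unit-capacity flow: source→left, listed edges, right→sink; max matching = max flow.
Augmenting path L1→R1 (+1); matched 1.
Augmenting path L2→R5 (+1); matched 2.
Augmenting path L3→R2 (+1); matched 3.
Augmenting path L4→R2→L3→R3 (+1); matched 4.
No augmenting path remains; maximum matching = 4.
König certificate: {L3, R1, R2, R5} is a vertex cover of size 4 (every listed pair touches it), so no matching can be larger.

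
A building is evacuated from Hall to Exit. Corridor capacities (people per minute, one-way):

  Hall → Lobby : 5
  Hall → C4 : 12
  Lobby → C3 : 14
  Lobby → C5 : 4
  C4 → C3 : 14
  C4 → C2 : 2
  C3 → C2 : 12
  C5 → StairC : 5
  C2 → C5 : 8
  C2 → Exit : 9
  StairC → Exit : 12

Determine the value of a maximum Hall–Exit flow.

Augment Hall→C4→C2→Exit: bottleneck 2, flow now 2.
Augment Hall→Lobby→C3→C2→Exit: bottleneck 5, flow now 7.
Augment Hall→C4→C3→C2→Exit: bottleneck 2, flow now 9.
Augment Hall→C4→C3→Lobby→C5→StairC→Exit: bottleneck 4, flow now 13. (uses reverse residual edge)
Augment Hall→C4→C3→C2→C5→StairC→Exit: bottleneck 1, flow now 14.
No augmenting path remains; maximum flow = 14.
In the residual graph, reachable from Hall: {Hall, Lobby, C4, C3, C5, C2}.
Min-cut edges: C5→StairC (5), C2→Exit (9); capacity 5 + 9 = 14.
This cut is saturated, so no flow can exceed 14.

14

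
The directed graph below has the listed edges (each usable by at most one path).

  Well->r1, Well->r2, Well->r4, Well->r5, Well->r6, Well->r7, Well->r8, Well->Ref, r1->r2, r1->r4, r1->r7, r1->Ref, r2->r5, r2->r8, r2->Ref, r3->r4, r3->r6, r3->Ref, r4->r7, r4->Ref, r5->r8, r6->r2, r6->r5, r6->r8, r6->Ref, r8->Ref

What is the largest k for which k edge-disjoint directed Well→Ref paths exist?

6

Assign every edge capacity 1; by Menger, the answer equals the max flow.
Path Well→Ref (+1); total 1.
Path Well→r1→Ref (+1); total 2.
Path Well→r2→Ref (+1); total 3.
Path Well→r4→Ref (+1); total 4.
Path Well→r6→Ref (+1); total 5.
Path Well→r8→Ref (+1); total 6.
No residual Well→Ref path; max flow = 6.
Certifying cut of size 6: {Well→Ref, Well→r1, Well→r2, Well→r4, Well→r6, r8→Ref}.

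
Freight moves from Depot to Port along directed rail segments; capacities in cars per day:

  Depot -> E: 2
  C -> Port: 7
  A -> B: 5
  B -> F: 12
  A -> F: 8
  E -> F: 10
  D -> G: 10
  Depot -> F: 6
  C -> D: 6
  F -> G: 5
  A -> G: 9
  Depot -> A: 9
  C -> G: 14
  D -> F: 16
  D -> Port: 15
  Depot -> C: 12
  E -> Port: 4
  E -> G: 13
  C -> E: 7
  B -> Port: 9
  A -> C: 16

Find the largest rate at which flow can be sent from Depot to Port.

22

Augment Depot→C→Port: bottleneck 7, flow now 7.
Augment Depot→E→Port: bottleneck 2, flow now 9.
Augment Depot→A→B→Port: bottleneck 5, flow now 14.
Augment Depot→C→D→Port: bottleneck 5, flow now 19.
Augment Depot→A→C→D→Port: bottleneck 1, flow now 20.
Augment Depot→A→C→E→Port: bottleneck 2, flow now 22.
No augmenting path remains; maximum flow = 22.
In the residual graph, reachable from Depot: {Depot, A, C, E, F, G}.
Min-cut edges: A→B (5), C→D (6), C→Port (7), E→Port (4); capacity 5 + 6 + 7 + 4 = 22.
This cut is saturated, so no flow can exceed 22.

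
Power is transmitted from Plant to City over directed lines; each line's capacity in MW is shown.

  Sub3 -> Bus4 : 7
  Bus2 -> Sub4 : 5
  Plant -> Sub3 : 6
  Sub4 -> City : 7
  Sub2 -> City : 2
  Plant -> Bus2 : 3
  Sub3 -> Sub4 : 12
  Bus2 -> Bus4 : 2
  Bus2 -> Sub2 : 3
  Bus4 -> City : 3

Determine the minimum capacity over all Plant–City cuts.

9

Augment Plant→Sub3→Sub4→City: bottleneck 6, flow now 6.
Augment Plant→Bus2→Sub4→City: bottleneck 1, flow now 7.
Augment Plant→Bus2→Sub2→City: bottleneck 2, flow now 9.
No augmenting path remains; maximum flow = 9.
By max-flow min-cut, the minimum cut capacity equals the max flow.
In the residual graph, reachable from Plant: {Plant}.
Min-cut edges: Plant→Sub3 (6), Plant→Bus2 (3); capacity 6 + 3 = 9.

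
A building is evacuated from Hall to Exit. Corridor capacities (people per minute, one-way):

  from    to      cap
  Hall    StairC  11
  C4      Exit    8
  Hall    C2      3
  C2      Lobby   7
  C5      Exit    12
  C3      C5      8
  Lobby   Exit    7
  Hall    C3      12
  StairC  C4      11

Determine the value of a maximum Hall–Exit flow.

19

Augment Hall→StairC→C4→Exit: bottleneck 8, flow now 8.
Augment Hall→C3→C5→Exit: bottleneck 8, flow now 16.
Augment Hall→C2→Lobby→Exit: bottleneck 3, flow now 19.
No augmenting path remains; maximum flow = 19.
In the residual graph, reachable from Hall: {Hall, StairC, C3, C4}.
Min-cut edges: Hall→C2 (3), C3→C5 (8), C4→Exit (8); capacity 3 + 8 + 8 = 19.
This cut is saturated, so no flow can exceed 19.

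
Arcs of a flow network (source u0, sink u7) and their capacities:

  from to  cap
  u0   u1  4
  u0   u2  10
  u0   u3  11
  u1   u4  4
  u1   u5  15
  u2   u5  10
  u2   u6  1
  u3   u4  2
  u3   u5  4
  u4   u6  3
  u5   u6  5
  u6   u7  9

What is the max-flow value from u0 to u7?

9

Augment u0→u2→u6→u7: bottleneck 1, flow now 1.
Augment u0→u1→u4→u6→u7: bottleneck 3, flow now 4.
Augment u0→u1→u5→u6→u7: bottleneck 1, flow now 5.
Augment u0→u2→u5→u6→u7: bottleneck 4, flow now 9.
No augmenting path remains; maximum flow = 9.
In the residual graph, reachable from u0: {u0, u1, u2, u3, u4, u5}.
Min-cut edges: u2→u6 (1), u4→u6 (3), u5→u6 (5); capacity 1 + 3 + 5 = 9.
This cut is saturated, so no flow can exceed 9.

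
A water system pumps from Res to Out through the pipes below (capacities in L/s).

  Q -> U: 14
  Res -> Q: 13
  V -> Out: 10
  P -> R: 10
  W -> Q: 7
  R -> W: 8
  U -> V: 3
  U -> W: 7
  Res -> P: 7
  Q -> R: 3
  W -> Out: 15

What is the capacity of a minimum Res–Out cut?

18

Augment Res→P→R→W→Out: bottleneck 7, flow now 7.
Augment Res→Q→R→W→Out: bottleneck 1, flow now 8.
Augment Res→Q→U→V→Out: bottleneck 3, flow now 11.
Augment Res→Q→U→W→Out: bottleneck 7, flow now 18.
No augmenting path remains; maximum flow = 18.
By max-flow min-cut, the minimum cut capacity equals the max flow.
In the residual graph, reachable from Res: {Res, P, Q, R, U}.
Min-cut edges: R→W (8), U→V (3), U→W (7); capacity 8 + 3 + 7 = 18.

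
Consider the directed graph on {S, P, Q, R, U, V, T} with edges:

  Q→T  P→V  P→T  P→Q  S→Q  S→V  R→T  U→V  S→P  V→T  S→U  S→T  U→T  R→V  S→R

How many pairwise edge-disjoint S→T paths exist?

6

Assign every edge capacity 1; by Menger, the answer equals the max flow.
Path S→T (+1); total 1.
Path S→P→T (+1); total 2.
Path S→Q→T (+1); total 3.
Path S→R→T (+1); total 4.
Path S→U→T (+1); total 5.
Path S→V→T (+1); total 6.
No residual S→T path; max flow = 6.
Certifying cut of size 6: {S→P, S→Q, S→R, S→T, S→U, S→V}.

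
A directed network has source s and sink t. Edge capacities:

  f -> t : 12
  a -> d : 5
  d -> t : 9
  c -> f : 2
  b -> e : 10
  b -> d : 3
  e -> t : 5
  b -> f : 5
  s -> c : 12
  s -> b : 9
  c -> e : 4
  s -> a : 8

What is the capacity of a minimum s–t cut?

Augment s→a→d→t: bottleneck 5, flow now 5.
Augment s→b→d→t: bottleneck 3, flow now 8.
Augment s→b→e→t: bottleneck 5, flow now 13.
Augment s→b→f→t: bottleneck 1, flow now 14.
Augment s→c→f→t: bottleneck 2, flow now 16.
Augment s→c→e→b→f→t: bottleneck 4, flow now 20. (uses reverse residual edge)
No augmenting path remains; maximum flow = 20.
By max-flow min-cut, the minimum cut capacity equals the max flow.
In the residual graph, reachable from s: {s, a, c}.
Min-cut edges: s→b (9), a→d (5), c→e (4), c→f (2); capacity 9 + 5 + 4 + 2 = 20.

20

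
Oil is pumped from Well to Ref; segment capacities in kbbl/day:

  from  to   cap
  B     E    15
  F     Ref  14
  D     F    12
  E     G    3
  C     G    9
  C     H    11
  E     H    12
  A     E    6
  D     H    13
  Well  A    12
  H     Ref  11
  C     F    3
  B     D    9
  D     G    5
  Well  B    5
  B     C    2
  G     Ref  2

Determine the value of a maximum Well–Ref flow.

Augment Well→A→E→G→Ref: bottleneck 2, flow now 2.
Augment Well→A→E→H→Ref: bottleneck 4, flow now 6.
Augment Well→B→C→F→Ref: bottleneck 2, flow now 8.
Augment Well→B→D→F→Ref: bottleneck 3, flow now 11.
No augmenting path remains; maximum flow = 11.
In the residual graph, reachable from Well: {Well, A}.
Min-cut edges: Well→B (5), A→E (6); capacity 5 + 6 = 11.
This cut is saturated, so no flow can exceed 11.

11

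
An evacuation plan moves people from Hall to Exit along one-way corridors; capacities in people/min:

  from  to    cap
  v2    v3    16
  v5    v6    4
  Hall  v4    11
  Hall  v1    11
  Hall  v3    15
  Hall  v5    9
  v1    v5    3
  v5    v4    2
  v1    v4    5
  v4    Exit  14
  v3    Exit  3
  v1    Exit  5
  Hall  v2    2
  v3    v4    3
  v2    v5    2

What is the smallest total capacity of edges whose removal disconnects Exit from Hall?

Augment Hall→v1→Exit: bottleneck 5, flow now 5.
Augment Hall→v3→Exit: bottleneck 3, flow now 8.
Augment Hall→v4→Exit: bottleneck 11, flow now 19.
Augment Hall→v1→v4→Exit: bottleneck 3, flow now 22.
No augmenting path remains; maximum flow = 22.
By max-flow min-cut, the minimum cut capacity equals the max flow.
In the residual graph, reachable from Hall: {Hall, v1, v2, v3, v4, v5, v6}.
Min-cut edges: v1→Exit (5), v3→Exit (3), v4→Exit (14); capacity 5 + 3 + 14 = 22.

22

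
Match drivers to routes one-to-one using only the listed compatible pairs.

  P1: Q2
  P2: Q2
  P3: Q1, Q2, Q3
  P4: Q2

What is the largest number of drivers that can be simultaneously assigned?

Unit-capacity flow: source→left, listed edges, right→sink; max matching = max flow.
Augmenting path P1→Q2 (+1); matched 1.
Augmenting path P3→Q1 (+1); matched 2.
No augmenting path remains; maximum matching = 2.
König certificate: {P3, Q2} is a vertex cover of size 2 (every listed pair touches it), so no matching can be larger.

2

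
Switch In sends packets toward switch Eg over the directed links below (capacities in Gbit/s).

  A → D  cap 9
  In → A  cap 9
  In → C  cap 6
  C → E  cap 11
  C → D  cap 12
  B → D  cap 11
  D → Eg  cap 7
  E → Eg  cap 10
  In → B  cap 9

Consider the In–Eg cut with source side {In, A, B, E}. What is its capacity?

36

Edges leaving {In, A, B, E}: In→C (6), A→D (9), B→D (11), E→Eg (10).
Cut capacity = 6 + 9 + 11 + 10 = 36.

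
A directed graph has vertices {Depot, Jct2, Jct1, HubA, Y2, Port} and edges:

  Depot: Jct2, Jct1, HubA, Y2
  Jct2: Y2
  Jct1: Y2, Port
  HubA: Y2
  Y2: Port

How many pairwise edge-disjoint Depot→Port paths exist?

2

Assign every edge capacity 1; by Menger, the answer equals the max flow.
Path Depot→Jct1→Port (+1); total 1.
Path Depot→Y2→Port (+1); total 2.
No residual Depot→Port path; max flow = 2.
Certifying cut of size 2: {Depot→Jct1, Y2→Port}.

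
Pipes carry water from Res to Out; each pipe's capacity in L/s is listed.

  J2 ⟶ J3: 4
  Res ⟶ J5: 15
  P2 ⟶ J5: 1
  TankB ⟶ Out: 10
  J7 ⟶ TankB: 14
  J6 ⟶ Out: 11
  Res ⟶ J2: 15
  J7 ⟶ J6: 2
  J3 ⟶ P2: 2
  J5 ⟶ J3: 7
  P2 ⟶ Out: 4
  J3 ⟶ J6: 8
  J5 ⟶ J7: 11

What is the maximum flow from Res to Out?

Augment Res→J2→J3→J6→Out: bottleneck 4, flow now 4.
Augment Res→J5→J7→TankB→Out: bottleneck 10, flow now 14.
Augment Res→J5→J7→J6→Out: bottleneck 1, flow now 15.
Augment Res→J5→J3→J6→Out: bottleneck 4, flow now 19.
No augmenting path remains; maximum flow = 19.
In the residual graph, reachable from Res: {Res, J2}.
Min-cut edges: Res→J5 (15), J2→J3 (4); capacity 15 + 4 = 19.
This cut is saturated, so no flow can exceed 19.

19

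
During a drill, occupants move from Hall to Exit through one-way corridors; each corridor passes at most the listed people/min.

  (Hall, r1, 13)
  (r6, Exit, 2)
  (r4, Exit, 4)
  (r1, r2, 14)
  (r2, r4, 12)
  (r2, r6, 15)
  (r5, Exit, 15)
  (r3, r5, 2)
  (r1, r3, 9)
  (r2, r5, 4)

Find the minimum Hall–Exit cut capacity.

12

Augment Hall→r1→r2→r4→Exit: bottleneck 4, flow now 4.
Augment Hall→r1→r2→r5→Exit: bottleneck 4, flow now 8.
Augment Hall→r1→r2→r6→Exit: bottleneck 2, flow now 10.
Augment Hall→r1→r3→r5→Exit: bottleneck 2, flow now 12.
No augmenting path remains; maximum flow = 12.
By max-flow min-cut, the minimum cut capacity equals the max flow.
In the residual graph, reachable from Hall: {Hall, r1, r2, r3, r4, r6}.
Min-cut edges: r2→r5 (4), r3→r5 (2), r4→Exit (4), r6→Exit (2); capacity 4 + 2 + 4 + 2 = 12.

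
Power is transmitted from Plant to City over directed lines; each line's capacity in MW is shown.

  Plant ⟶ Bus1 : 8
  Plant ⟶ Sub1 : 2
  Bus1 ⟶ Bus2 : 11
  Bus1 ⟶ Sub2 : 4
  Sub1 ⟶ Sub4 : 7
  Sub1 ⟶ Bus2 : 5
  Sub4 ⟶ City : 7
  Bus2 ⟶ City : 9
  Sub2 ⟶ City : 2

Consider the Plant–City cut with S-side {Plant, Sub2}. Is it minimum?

Given cut capacity: 8 + 2 + 2 = 12.
Augment Plant→Bus1→Bus2→City: bottleneck 8, flow now 8.
Augment Plant→Sub1→Sub4→City: bottleneck 2, flow now 10.
No augmenting path remains; maximum flow = 10.
In the residual graph, reachable from Plant: {Plant}.
Min-cut edges: Plant→Bus1 (8), Plant→Sub1 (2); capacity 8 + 2 = 10.
Cut capacity 12 exceeds the max flow 10, so it is not minimum.

No — its capacity is 12, but the minimum cut has capacity 10.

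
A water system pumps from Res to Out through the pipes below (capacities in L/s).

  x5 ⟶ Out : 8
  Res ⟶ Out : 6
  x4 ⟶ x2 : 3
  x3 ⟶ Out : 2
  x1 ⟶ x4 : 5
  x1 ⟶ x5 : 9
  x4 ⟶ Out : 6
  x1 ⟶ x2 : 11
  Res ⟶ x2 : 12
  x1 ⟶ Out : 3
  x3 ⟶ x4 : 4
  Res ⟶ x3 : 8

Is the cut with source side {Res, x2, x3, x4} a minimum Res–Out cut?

No — its capacity is 14, but the minimum cut has capacity 12.

Given cut capacity: 6 + 2 + 6 = 14.
Augment Res→Out: bottleneck 6, flow now 6.
Augment Res→x3→Out: bottleneck 2, flow now 8.
Augment Res→x3→x4→Out: bottleneck 4, flow now 12.
No augmenting path remains; maximum flow = 12.
In the residual graph, reachable from Res: {Res, x2, x3}.
Min-cut edges: Res→Out (6), x3→x4 (4), x3→Out (2); capacity 6 + 4 + 2 = 12.
Cut capacity 14 exceeds the max flow 12, so it is not minimum.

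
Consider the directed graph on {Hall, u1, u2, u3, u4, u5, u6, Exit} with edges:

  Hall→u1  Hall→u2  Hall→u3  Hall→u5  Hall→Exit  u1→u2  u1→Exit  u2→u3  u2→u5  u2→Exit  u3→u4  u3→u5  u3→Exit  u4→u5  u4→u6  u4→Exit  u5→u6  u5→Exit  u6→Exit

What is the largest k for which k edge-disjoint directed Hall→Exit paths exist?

5

Assign every edge capacity 1; by Menger, the answer equals the max flow.
Path Hall→Exit (+1); total 1.
Path Hall→u1→Exit (+1); total 2.
Path Hall→u2→Exit (+1); total 3.
Path Hall→u3→Exit (+1); total 4.
Path Hall→u5→Exit (+1); total 5.
No residual Hall→Exit path; max flow = 5.
Certifying cut of size 5: {Hall→Exit, Hall→u1, Hall→u2, Hall→u3, Hall→u5}.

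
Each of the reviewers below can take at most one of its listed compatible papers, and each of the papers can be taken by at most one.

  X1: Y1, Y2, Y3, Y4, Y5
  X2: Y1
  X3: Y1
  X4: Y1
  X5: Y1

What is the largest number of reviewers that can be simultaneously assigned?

2

Unit-capacity flow: source→left, listed edges, right→sink; max matching = max flow.
Augmenting path X1→Y1 (+1); matched 1.
Augmenting path X2→Y1→X1→Y2 (+1); matched 2.
No augmenting path remains; maximum matching = 2.
König certificate: {X1, Y1} is a vertex cover of size 2 (every listed pair touches it), so no matching can be larger.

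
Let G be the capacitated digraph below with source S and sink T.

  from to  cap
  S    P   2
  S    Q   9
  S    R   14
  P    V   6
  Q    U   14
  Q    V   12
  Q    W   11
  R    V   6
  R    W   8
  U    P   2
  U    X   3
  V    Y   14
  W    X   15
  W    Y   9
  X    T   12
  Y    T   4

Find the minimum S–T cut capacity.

Augment S→P→V→Y→T: bottleneck 2, flow now 2.
Augment S→Q→U→X→T: bottleneck 3, flow now 5.
Augment S→Q→V→Y→T: bottleneck 2, flow now 7.
Augment S→Q→W→X→T: bottleneck 4, flow now 11.
Augment S→R→W→X→T: bottleneck 5, flow now 16.
No augmenting path remains; maximum flow = 16.
By max-flow min-cut, the minimum cut capacity equals the max flow.
In the residual graph, reachable from S: {S, P, Q, R, U, V, W, X, Y}.
Min-cut edges: X→T (12), Y→T (4); capacity 12 + 4 = 16.

16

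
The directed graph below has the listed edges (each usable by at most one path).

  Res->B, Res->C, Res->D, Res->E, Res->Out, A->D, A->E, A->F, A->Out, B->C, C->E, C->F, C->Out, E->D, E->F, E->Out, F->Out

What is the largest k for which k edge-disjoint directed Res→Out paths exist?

Assign every edge capacity 1; by Menger, the answer equals the max flow.
Path Res→Out (+1); total 1.
Path Res→C→Out (+1); total 2.
Path Res→E→Out (+1); total 3.
Path Res→B→C→F→Out (+1); total 4.
No residual Res→Out path; max flow = 4.
Certifying cut of size 4: {Res→B, Res→C, Res→E, Res→Out}.

4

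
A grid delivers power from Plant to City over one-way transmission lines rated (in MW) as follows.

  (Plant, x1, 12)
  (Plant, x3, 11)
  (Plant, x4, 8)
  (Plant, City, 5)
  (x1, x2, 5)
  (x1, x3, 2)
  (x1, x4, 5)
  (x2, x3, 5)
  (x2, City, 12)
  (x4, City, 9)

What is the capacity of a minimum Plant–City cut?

Augment Plant→City: bottleneck 5, flow now 5.
Augment Plant→x4→City: bottleneck 8, flow now 13.
Augment Plant→x1→x2→City: bottleneck 5, flow now 18.
Augment Plant→x1→x4→City: bottleneck 1, flow now 19.
No augmenting path remains; maximum flow = 19.
By max-flow min-cut, the minimum cut capacity equals the max flow.
In the residual graph, reachable from Plant: {Plant, x1, x3, x4}.
Min-cut edges: Plant→City (5), x1→x2 (5), x4→City (9); capacity 5 + 5 + 9 = 19.

19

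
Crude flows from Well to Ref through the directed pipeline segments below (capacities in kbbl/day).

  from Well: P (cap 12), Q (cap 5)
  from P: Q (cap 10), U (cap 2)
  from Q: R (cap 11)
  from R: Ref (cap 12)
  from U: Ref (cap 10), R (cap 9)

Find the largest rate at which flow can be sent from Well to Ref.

Augment Well→P→U→Ref: bottleneck 2, flow now 2.
Augment Well→Q→R→Ref: bottleneck 5, flow now 7.
Augment Well→P→Q→R→Ref: bottleneck 6, flow now 13.
No augmenting path remains; maximum flow = 13.
In the residual graph, reachable from Well: {Well, P, Q}.
Min-cut edges: P→U (2), Q→R (11); capacity 2 + 11 = 13.
This cut is saturated, so no flow can exceed 13.

13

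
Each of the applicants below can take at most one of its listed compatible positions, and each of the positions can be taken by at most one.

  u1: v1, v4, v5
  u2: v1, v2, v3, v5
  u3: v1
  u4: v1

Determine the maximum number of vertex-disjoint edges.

Unit-capacity flow: source→left, listed edges, right→sink; max matching = max flow.
Augmenting path u1→v1 (+1); matched 1.
Augmenting path u2→v2 (+1); matched 2.
Augmenting path u3→v1→u1→v4 (+1); matched 3.
No augmenting path remains; maximum matching = 3.
König certificate: {u1, u2, v1} is a vertex cover of size 3 (every listed pair touches it), so no matching can be larger.

3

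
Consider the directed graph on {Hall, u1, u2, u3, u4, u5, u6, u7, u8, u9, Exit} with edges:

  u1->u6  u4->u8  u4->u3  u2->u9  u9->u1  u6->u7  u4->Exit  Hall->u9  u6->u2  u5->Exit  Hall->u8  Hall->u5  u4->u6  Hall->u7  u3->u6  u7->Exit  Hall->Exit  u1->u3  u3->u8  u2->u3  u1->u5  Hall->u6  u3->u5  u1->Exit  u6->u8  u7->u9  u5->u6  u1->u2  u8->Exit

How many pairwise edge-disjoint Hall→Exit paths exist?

Assign every edge capacity 1; by Menger, the answer equals the max flow.
Path Hall→Exit (+1); total 1.
Path Hall→u5→Exit (+1); total 2.
Path Hall→u7→Exit (+1); total 3.
Path Hall→u8→Exit (+1); total 4.
Path Hall→u9→u1→Exit (+1); total 5.
No residual Hall→Exit path; max flow = 5.
Certifying cut of size 5: {Hall→Exit, u5→Exit, u7→Exit, u8→Exit, u9→u1}.

5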